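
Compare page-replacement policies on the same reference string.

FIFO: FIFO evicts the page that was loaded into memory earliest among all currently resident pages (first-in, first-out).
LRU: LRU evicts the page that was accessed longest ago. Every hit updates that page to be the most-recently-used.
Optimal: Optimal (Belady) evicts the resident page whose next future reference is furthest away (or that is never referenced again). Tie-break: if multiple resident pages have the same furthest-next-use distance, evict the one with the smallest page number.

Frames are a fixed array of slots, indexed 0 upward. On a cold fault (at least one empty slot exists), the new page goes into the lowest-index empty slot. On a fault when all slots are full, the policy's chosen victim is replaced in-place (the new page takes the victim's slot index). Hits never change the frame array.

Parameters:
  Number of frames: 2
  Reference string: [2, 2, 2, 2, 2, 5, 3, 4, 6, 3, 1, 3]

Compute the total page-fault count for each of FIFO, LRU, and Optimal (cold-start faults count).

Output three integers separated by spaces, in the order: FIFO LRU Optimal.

--- FIFO ---
  step 0: ref 2 -> FAULT, frames=[2,-] (faults so far: 1)
  step 1: ref 2 -> HIT, frames=[2,-] (faults so far: 1)
  step 2: ref 2 -> HIT, frames=[2,-] (faults so far: 1)
  step 3: ref 2 -> HIT, frames=[2,-] (faults so far: 1)
  step 4: ref 2 -> HIT, frames=[2,-] (faults so far: 1)
  step 5: ref 5 -> FAULT, frames=[2,5] (faults so far: 2)
  step 6: ref 3 -> FAULT, evict 2, frames=[3,5] (faults so far: 3)
  step 7: ref 4 -> FAULT, evict 5, frames=[3,4] (faults so far: 4)
  step 8: ref 6 -> FAULT, evict 3, frames=[6,4] (faults so far: 5)
  step 9: ref 3 -> FAULT, evict 4, frames=[6,3] (faults so far: 6)
  step 10: ref 1 -> FAULT, evict 6, frames=[1,3] (faults so far: 7)
  step 11: ref 3 -> HIT, frames=[1,3] (faults so far: 7)
  FIFO total faults: 7
--- LRU ---
  step 0: ref 2 -> FAULT, frames=[2,-] (faults so far: 1)
  step 1: ref 2 -> HIT, frames=[2,-] (faults so far: 1)
  step 2: ref 2 -> HIT, frames=[2,-] (faults so far: 1)
  step 3: ref 2 -> HIT, frames=[2,-] (faults so far: 1)
  step 4: ref 2 -> HIT, frames=[2,-] (faults so far: 1)
  step 5: ref 5 -> FAULT, frames=[2,5] (faults so far: 2)
  step 6: ref 3 -> FAULT, evict 2, frames=[3,5] (faults so far: 3)
  step 7: ref 4 -> FAULT, evict 5, frames=[3,4] (faults so far: 4)
  step 8: ref 6 -> FAULT, evict 3, frames=[6,4] (faults so far: 5)
  step 9: ref 3 -> FAULT, evict 4, frames=[6,3] (faults so far: 6)
  step 10: ref 1 -> FAULT, evict 6, frames=[1,3] (faults so far: 7)
  step 11: ref 3 -> HIT, frames=[1,3] (faults so far: 7)
  LRU total faults: 7
--- Optimal ---
  step 0: ref 2 -> FAULT, frames=[2,-] (faults so far: 1)
  step 1: ref 2 -> HIT, frames=[2,-] (faults so far: 1)
  step 2: ref 2 -> HIT, frames=[2,-] (faults so far: 1)
  step 3: ref 2 -> HIT, frames=[2,-] (faults so far: 1)
  step 4: ref 2 -> HIT, frames=[2,-] (faults so far: 1)
  step 5: ref 5 -> FAULT, frames=[2,5] (faults so far: 2)
  step 6: ref 3 -> FAULT, evict 2, frames=[3,5] (faults so far: 3)
  step 7: ref 4 -> FAULT, evict 5, frames=[3,4] (faults so far: 4)
  step 8: ref 6 -> FAULT, evict 4, frames=[3,6] (faults so far: 5)
  step 9: ref 3 -> HIT, frames=[3,6] (faults so far: 5)
  step 10: ref 1 -> FAULT, evict 6, frames=[3,1] (faults so far: 6)
  step 11: ref 3 -> HIT, frames=[3,1] (faults so far: 6)
  Optimal total faults: 6

Answer: 7 7 6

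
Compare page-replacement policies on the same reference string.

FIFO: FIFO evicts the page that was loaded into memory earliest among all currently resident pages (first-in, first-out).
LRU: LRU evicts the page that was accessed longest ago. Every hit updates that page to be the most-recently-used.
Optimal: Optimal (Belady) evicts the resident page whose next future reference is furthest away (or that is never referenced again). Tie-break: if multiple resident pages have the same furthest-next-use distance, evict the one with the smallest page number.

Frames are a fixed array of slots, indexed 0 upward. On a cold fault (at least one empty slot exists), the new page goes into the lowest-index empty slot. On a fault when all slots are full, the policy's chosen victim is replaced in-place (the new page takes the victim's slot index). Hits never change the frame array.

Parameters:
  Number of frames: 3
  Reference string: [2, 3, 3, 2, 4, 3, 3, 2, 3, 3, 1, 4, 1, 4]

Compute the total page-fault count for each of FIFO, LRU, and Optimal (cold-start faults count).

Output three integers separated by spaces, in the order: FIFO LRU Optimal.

Answer: 4 5 4

Derivation:
--- FIFO ---
  step 0: ref 2 -> FAULT, frames=[2,-,-] (faults so far: 1)
  step 1: ref 3 -> FAULT, frames=[2,3,-] (faults so far: 2)
  step 2: ref 3 -> HIT, frames=[2,3,-] (faults so far: 2)
  step 3: ref 2 -> HIT, frames=[2,3,-] (faults so far: 2)
  step 4: ref 4 -> FAULT, frames=[2,3,4] (faults so far: 3)
  step 5: ref 3 -> HIT, frames=[2,3,4] (faults so far: 3)
  step 6: ref 3 -> HIT, frames=[2,3,4] (faults so far: 3)
  step 7: ref 2 -> HIT, frames=[2,3,4] (faults so far: 3)
  step 8: ref 3 -> HIT, frames=[2,3,4] (faults so far: 3)
  step 9: ref 3 -> HIT, frames=[2,3,4] (faults so far: 3)
  step 10: ref 1 -> FAULT, evict 2, frames=[1,3,4] (faults so far: 4)
  step 11: ref 4 -> HIT, frames=[1,3,4] (faults so far: 4)
  step 12: ref 1 -> HIT, frames=[1,3,4] (faults so far: 4)
  step 13: ref 4 -> HIT, frames=[1,3,4] (faults so far: 4)
  FIFO total faults: 4
--- LRU ---
  step 0: ref 2 -> FAULT, frames=[2,-,-] (faults so far: 1)
  step 1: ref 3 -> FAULT, frames=[2,3,-] (faults so far: 2)
  step 2: ref 3 -> HIT, frames=[2,3,-] (faults so far: 2)
  step 3: ref 2 -> HIT, frames=[2,3,-] (faults so far: 2)
  step 4: ref 4 -> FAULT, frames=[2,3,4] (faults so far: 3)
  step 5: ref 3 -> HIT, frames=[2,3,4] (faults so far: 3)
  step 6: ref 3 -> HIT, frames=[2,3,4] (faults so far: 3)
  step 7: ref 2 -> HIT, frames=[2,3,4] (faults so far: 3)
  step 8: ref 3 -> HIT, frames=[2,3,4] (faults so far: 3)
  step 9: ref 3 -> HIT, frames=[2,3,4] (faults so far: 3)
  step 10: ref 1 -> FAULT, evict 4, frames=[2,3,1] (faults so far: 4)
  step 11: ref 4 -> FAULT, evict 2, frames=[4,3,1] (faults so far: 5)
  step 12: ref 1 -> HIT, frames=[4,3,1] (faults so far: 5)
  step 13: ref 4 -> HIT, frames=[4,3,1] (faults so far: 5)
  LRU total faults: 5
--- Optimal ---
  step 0: ref 2 -> FAULT, frames=[2,-,-] (faults so far: 1)
  step 1: ref 3 -> FAULT, frames=[2,3,-] (faults so far: 2)
  step 2: ref 3 -> HIT, frames=[2,3,-] (faults so far: 2)
  step 3: ref 2 -> HIT, frames=[2,3,-] (faults so far: 2)
  step 4: ref 4 -> FAULT, frames=[2,3,4] (faults so far: 3)
  step 5: ref 3 -> HIT, frames=[2,3,4] (faults so far: 3)
  step 6: ref 3 -> HIT, frames=[2,3,4] (faults so far: 3)
  step 7: ref 2 -> HIT, frames=[2,3,4] (faults so far: 3)
  step 8: ref 3 -> HIT, frames=[2,3,4] (faults so far: 3)
  step 9: ref 3 -> HIT, frames=[2,3,4] (faults so far: 3)
  step 10: ref 1 -> FAULT, evict 2, frames=[1,3,4] (faults so far: 4)
  step 11: ref 4 -> HIT, frames=[1,3,4] (faults so far: 4)
  step 12: ref 1 -> HIT, frames=[1,3,4] (faults so far: 4)
  step 13: ref 4 -> HIT, frames=[1,3,4] (faults so far: 4)
  Optimal total faults: 4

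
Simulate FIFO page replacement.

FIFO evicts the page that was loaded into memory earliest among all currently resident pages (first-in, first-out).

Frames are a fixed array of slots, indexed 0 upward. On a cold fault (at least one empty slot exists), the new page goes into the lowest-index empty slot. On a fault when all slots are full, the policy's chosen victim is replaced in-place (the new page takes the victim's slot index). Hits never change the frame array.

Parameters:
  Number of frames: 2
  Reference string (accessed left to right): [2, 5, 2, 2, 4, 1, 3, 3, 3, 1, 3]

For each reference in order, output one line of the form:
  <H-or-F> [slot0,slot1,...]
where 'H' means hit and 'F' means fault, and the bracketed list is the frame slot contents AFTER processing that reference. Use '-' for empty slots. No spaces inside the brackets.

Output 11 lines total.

F [2,-]
F [2,5]
H [2,5]
H [2,5]
F [4,5]
F [4,1]
F [3,1]
H [3,1]
H [3,1]
H [3,1]
H [3,1]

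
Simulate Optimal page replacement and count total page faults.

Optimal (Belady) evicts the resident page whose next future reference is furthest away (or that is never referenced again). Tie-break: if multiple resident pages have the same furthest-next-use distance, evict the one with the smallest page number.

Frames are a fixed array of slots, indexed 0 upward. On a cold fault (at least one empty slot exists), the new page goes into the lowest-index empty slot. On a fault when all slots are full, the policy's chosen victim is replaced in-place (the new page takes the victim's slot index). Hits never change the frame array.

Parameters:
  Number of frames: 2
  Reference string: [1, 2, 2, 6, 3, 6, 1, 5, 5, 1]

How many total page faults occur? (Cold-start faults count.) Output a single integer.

Step 0: ref 1 → FAULT, frames=[1,-]
Step 1: ref 2 → FAULT, frames=[1,2]
Step 2: ref 2 → HIT, frames=[1,2]
Step 3: ref 6 → FAULT (evict 2), frames=[1,6]
Step 4: ref 3 → FAULT (evict 1), frames=[3,6]
Step 5: ref 6 → HIT, frames=[3,6]
Step 6: ref 1 → FAULT (evict 3), frames=[1,6]
Step 7: ref 5 → FAULT (evict 6), frames=[1,5]
Step 8: ref 5 → HIT, frames=[1,5]
Step 9: ref 1 → HIT, frames=[1,5]
Total faults: 6

Answer: 6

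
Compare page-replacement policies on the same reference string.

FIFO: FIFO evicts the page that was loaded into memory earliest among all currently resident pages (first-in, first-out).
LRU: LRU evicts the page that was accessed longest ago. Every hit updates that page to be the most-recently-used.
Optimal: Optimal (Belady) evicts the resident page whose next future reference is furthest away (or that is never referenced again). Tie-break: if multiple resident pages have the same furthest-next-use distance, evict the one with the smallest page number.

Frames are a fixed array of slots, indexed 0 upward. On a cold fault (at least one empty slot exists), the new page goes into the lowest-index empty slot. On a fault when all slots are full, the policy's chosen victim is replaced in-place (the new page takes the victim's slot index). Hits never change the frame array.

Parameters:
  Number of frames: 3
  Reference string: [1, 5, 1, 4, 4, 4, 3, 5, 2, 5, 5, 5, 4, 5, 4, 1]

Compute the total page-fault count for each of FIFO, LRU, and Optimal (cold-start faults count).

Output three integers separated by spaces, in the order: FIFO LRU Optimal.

--- FIFO ---
  step 0: ref 1 -> FAULT, frames=[1,-,-] (faults so far: 1)
  step 1: ref 5 -> FAULT, frames=[1,5,-] (faults so far: 2)
  step 2: ref 1 -> HIT, frames=[1,5,-] (faults so far: 2)
  step 3: ref 4 -> FAULT, frames=[1,5,4] (faults so far: 3)
  step 4: ref 4 -> HIT, frames=[1,5,4] (faults so far: 3)
  step 5: ref 4 -> HIT, frames=[1,5,4] (faults so far: 3)
  step 6: ref 3 -> FAULT, evict 1, frames=[3,5,4] (faults so far: 4)
  step 7: ref 5 -> HIT, frames=[3,5,4] (faults so far: 4)
  step 8: ref 2 -> FAULT, evict 5, frames=[3,2,4] (faults so far: 5)
  step 9: ref 5 -> FAULT, evict 4, frames=[3,2,5] (faults so far: 6)
  step 10: ref 5 -> HIT, frames=[3,2,5] (faults so far: 6)
  step 11: ref 5 -> HIT, frames=[3,2,5] (faults so far: 6)
  step 12: ref 4 -> FAULT, evict 3, frames=[4,2,5] (faults so far: 7)
  step 13: ref 5 -> HIT, frames=[4,2,5] (faults so far: 7)
  step 14: ref 4 -> HIT, frames=[4,2,5] (faults so far: 7)
  step 15: ref 1 -> FAULT, evict 2, frames=[4,1,5] (faults so far: 8)
  FIFO total faults: 8
--- LRU ---
  step 0: ref 1 -> FAULT, frames=[1,-,-] (faults so far: 1)
  step 1: ref 5 -> FAULT, frames=[1,5,-] (faults so far: 2)
  step 2: ref 1 -> HIT, frames=[1,5,-] (faults so far: 2)
  step 3: ref 4 -> FAULT, frames=[1,5,4] (faults so far: 3)
  step 4: ref 4 -> HIT, frames=[1,5,4] (faults so far: 3)
  step 5: ref 4 -> HIT, frames=[1,5,4] (faults so far: 3)
  step 6: ref 3 -> FAULT, evict 5, frames=[1,3,4] (faults so far: 4)
  step 7: ref 5 -> FAULT, evict 1, frames=[5,3,4] (faults so far: 5)
  step 8: ref 2 -> FAULT, evict 4, frames=[5,3,2] (faults so far: 6)
  step 9: ref 5 -> HIT, frames=[5,3,2] (faults so far: 6)
  step 10: ref 5 -> HIT, frames=[5,3,2] (faults so far: 6)
  step 11: ref 5 -> HIT, frames=[5,3,2] (faults so far: 6)
  step 12: ref 4 -> FAULT, evict 3, frames=[5,4,2] (faults so far: 7)
  step 13: ref 5 -> HIT, frames=[5,4,2] (faults so far: 7)
  step 14: ref 4 -> HIT, frames=[5,4,2] (faults so far: 7)
  step 15: ref 1 -> FAULT, evict 2, frames=[5,4,1] (faults so far: 8)
  LRU total faults: 8
--- Optimal ---
  step 0: ref 1 -> FAULT, frames=[1,-,-] (faults so far: 1)
  step 1: ref 5 -> FAULT, frames=[1,5,-] (faults so far: 2)
  step 2: ref 1 -> HIT, frames=[1,5,-] (faults so far: 2)
  step 3: ref 4 -> FAULT, frames=[1,5,4] (faults so far: 3)
  step 4: ref 4 -> HIT, frames=[1,5,4] (faults so far: 3)
  step 5: ref 4 -> HIT, frames=[1,5,4] (faults so far: 3)
  step 6: ref 3 -> FAULT, evict 1, frames=[3,5,4] (faults so far: 4)
  step 7: ref 5 -> HIT, frames=[3,5,4] (faults so far: 4)
  step 8: ref 2 -> FAULT, evict 3, frames=[2,5,4] (faults so far: 5)
  step 9: ref 5 -> HIT, frames=[2,5,4] (faults so far: 5)
  step 10: ref 5 -> HIT, frames=[2,5,4] (faults so far: 5)
  step 11: ref 5 -> HIT, frames=[2,5,4] (faults so far: 5)
  step 12: ref 4 -> HIT, frames=[2,5,4] (faults so far: 5)
  step 13: ref 5 -> HIT, frames=[2,5,4] (faults so far: 5)
  step 14: ref 4 -> HIT, frames=[2,5,4] (faults so far: 5)
  step 15: ref 1 -> FAULT, evict 2, frames=[1,5,4] (faults so far: 6)
  Optimal total faults: 6

Answer: 8 8 6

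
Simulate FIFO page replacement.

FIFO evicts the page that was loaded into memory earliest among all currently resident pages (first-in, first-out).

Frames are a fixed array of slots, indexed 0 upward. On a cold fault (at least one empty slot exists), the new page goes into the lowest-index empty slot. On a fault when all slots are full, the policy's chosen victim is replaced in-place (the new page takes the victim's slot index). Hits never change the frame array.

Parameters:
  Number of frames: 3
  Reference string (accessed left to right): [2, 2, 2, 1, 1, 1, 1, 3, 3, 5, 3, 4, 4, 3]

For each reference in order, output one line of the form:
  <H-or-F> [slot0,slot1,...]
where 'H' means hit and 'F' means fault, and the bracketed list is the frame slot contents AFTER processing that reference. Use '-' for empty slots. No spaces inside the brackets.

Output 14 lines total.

F [2,-,-]
H [2,-,-]
H [2,-,-]
F [2,1,-]
H [2,1,-]
H [2,1,-]
H [2,1,-]
F [2,1,3]
H [2,1,3]
F [5,1,3]
H [5,1,3]
F [5,4,3]
H [5,4,3]
H [5,4,3]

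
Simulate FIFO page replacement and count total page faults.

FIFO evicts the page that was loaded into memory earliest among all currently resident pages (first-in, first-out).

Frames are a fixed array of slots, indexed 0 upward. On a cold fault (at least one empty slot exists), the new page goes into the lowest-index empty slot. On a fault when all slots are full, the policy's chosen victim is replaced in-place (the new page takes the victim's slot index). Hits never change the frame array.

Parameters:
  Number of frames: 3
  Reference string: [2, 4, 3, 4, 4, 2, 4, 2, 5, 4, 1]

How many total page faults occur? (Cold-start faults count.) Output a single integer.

Answer: 5

Derivation:
Step 0: ref 2 → FAULT, frames=[2,-,-]
Step 1: ref 4 → FAULT, frames=[2,4,-]
Step 2: ref 3 → FAULT, frames=[2,4,3]
Step 3: ref 4 → HIT, frames=[2,4,3]
Step 4: ref 4 → HIT, frames=[2,4,3]
Step 5: ref 2 → HIT, frames=[2,4,3]
Step 6: ref 4 → HIT, frames=[2,4,3]
Step 7: ref 2 → HIT, frames=[2,4,3]
Step 8: ref 5 → FAULT (evict 2), frames=[5,4,3]
Step 9: ref 4 → HIT, frames=[5,4,3]
Step 10: ref 1 → FAULT (evict 4), frames=[5,1,3]
Total faults: 5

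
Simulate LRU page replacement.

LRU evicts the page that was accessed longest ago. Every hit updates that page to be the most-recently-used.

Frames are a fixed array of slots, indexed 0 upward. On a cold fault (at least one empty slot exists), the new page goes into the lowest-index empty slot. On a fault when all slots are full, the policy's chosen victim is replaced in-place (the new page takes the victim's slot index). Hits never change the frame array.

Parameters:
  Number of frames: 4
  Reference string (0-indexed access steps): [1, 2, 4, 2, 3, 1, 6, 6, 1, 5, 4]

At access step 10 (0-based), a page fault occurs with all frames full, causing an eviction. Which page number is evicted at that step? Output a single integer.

Answer: 3

Derivation:
Step 0: ref 1 -> FAULT, frames=[1,-,-,-]
Step 1: ref 2 -> FAULT, frames=[1,2,-,-]
Step 2: ref 4 -> FAULT, frames=[1,2,4,-]
Step 3: ref 2 -> HIT, frames=[1,2,4,-]
Step 4: ref 3 -> FAULT, frames=[1,2,4,3]
Step 5: ref 1 -> HIT, frames=[1,2,4,3]
Step 6: ref 6 -> FAULT, evict 4, frames=[1,2,6,3]
Step 7: ref 6 -> HIT, frames=[1,2,6,3]
Step 8: ref 1 -> HIT, frames=[1,2,6,3]
Step 9: ref 5 -> FAULT, evict 2, frames=[1,5,6,3]
Step 10: ref 4 -> FAULT, evict 3, frames=[1,5,6,4]
At step 10: evicted page 3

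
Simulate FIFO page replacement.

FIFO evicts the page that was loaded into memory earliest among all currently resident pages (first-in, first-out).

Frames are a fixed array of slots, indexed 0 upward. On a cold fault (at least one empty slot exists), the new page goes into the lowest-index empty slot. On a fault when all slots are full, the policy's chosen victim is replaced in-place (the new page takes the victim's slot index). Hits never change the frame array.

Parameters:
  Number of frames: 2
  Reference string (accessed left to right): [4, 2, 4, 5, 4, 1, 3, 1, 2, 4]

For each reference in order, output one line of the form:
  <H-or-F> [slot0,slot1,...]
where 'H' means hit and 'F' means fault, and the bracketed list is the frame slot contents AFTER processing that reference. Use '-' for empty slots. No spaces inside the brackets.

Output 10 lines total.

F [4,-]
F [4,2]
H [4,2]
F [5,2]
F [5,4]
F [1,4]
F [1,3]
H [1,3]
F [2,3]
F [2,4]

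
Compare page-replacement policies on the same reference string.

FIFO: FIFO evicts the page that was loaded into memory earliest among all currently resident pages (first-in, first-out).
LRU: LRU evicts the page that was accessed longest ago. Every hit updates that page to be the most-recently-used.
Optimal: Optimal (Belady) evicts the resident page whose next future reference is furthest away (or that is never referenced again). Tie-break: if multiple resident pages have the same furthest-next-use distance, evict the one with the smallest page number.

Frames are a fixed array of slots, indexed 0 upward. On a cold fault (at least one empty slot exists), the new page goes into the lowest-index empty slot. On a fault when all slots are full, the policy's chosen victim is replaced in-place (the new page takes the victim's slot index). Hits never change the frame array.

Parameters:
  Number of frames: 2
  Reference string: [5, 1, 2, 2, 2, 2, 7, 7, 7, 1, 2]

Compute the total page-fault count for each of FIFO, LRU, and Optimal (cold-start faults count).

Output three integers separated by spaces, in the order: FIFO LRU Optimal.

Answer: 6 6 5

Derivation:
--- FIFO ---
  step 0: ref 5 -> FAULT, frames=[5,-] (faults so far: 1)
  step 1: ref 1 -> FAULT, frames=[5,1] (faults so far: 2)
  step 2: ref 2 -> FAULT, evict 5, frames=[2,1] (faults so far: 3)
  step 3: ref 2 -> HIT, frames=[2,1] (faults so far: 3)
  step 4: ref 2 -> HIT, frames=[2,1] (faults so far: 3)
  step 5: ref 2 -> HIT, frames=[2,1] (faults so far: 3)
  step 6: ref 7 -> FAULT, evict 1, frames=[2,7] (faults so far: 4)
  step 7: ref 7 -> HIT, frames=[2,7] (faults so far: 4)
  step 8: ref 7 -> HIT, frames=[2,7] (faults so far: 4)
  step 9: ref 1 -> FAULT, evict 2, frames=[1,7] (faults so far: 5)
  step 10: ref 2 -> FAULT, evict 7, frames=[1,2] (faults so far: 6)
  FIFO total faults: 6
--- LRU ---
  step 0: ref 5 -> FAULT, frames=[5,-] (faults so far: 1)
  step 1: ref 1 -> FAULT, frames=[5,1] (faults so far: 2)
  step 2: ref 2 -> FAULT, evict 5, frames=[2,1] (faults so far: 3)
  step 3: ref 2 -> HIT, frames=[2,1] (faults so far: 3)
  step 4: ref 2 -> HIT, frames=[2,1] (faults so far: 3)
  step 5: ref 2 -> HIT, frames=[2,1] (faults so far: 3)
  step 6: ref 7 -> FAULT, evict 1, frames=[2,7] (faults so far: 4)
  step 7: ref 7 -> HIT, frames=[2,7] (faults so far: 4)
  step 8: ref 7 -> HIT, frames=[2,7] (faults so far: 4)
  step 9: ref 1 -> FAULT, evict 2, frames=[1,7] (faults so far: 5)
  step 10: ref 2 -> FAULT, evict 7, frames=[1,2] (faults so far: 6)
  LRU total faults: 6
--- Optimal ---
  step 0: ref 5 -> FAULT, frames=[5,-] (faults so far: 1)
  step 1: ref 1 -> FAULT, frames=[5,1] (faults so far: 2)
  step 2: ref 2 -> FAULT, evict 5, frames=[2,1] (faults so far: 3)
  step 3: ref 2 -> HIT, frames=[2,1] (faults so far: 3)
  step 4: ref 2 -> HIT, frames=[2,1] (faults so far: 3)
  step 5: ref 2 -> HIT, frames=[2,1] (faults so far: 3)
  step 6: ref 7 -> FAULT, evict 2, frames=[7,1] (faults so far: 4)
  step 7: ref 7 -> HIT, frames=[7,1] (faults so far: 4)
  step 8: ref 7 -> HIT, frames=[7,1] (faults so far: 4)
  step 9: ref 1 -> HIT, frames=[7,1] (faults so far: 4)
  step 10: ref 2 -> FAULT, evict 1, frames=[7,2] (faults so far: 5)
  Optimal total faults: 5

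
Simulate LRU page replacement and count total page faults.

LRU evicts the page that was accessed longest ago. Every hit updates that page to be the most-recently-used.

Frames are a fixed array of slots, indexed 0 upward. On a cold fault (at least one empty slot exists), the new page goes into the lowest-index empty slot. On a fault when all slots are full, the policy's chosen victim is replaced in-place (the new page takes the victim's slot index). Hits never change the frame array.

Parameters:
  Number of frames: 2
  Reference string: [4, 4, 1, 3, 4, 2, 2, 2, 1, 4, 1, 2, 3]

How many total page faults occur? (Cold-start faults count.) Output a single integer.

Answer: 9

Derivation:
Step 0: ref 4 → FAULT, frames=[4,-]
Step 1: ref 4 → HIT, frames=[4,-]
Step 2: ref 1 → FAULT, frames=[4,1]
Step 3: ref 3 → FAULT (evict 4), frames=[3,1]
Step 4: ref 4 → FAULT (evict 1), frames=[3,4]
Step 5: ref 2 → FAULT (evict 3), frames=[2,4]
Step 6: ref 2 → HIT, frames=[2,4]
Step 7: ref 2 → HIT, frames=[2,4]
Step 8: ref 1 → FAULT (evict 4), frames=[2,1]
Step 9: ref 4 → FAULT (evict 2), frames=[4,1]
Step 10: ref 1 → HIT, frames=[4,1]
Step 11: ref 2 → FAULT (evict 4), frames=[2,1]
Step 12: ref 3 → FAULT (evict 1), frames=[2,3]
Total faults: 9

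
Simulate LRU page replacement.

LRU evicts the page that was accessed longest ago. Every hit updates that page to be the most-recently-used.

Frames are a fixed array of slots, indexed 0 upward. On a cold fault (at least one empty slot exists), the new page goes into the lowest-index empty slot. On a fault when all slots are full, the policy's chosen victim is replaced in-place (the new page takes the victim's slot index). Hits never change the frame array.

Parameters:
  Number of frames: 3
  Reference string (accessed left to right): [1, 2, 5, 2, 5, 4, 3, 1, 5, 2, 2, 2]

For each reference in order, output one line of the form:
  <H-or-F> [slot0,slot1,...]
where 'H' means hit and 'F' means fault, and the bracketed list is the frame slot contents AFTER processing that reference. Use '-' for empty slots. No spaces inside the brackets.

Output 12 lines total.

F [1,-,-]
F [1,2,-]
F [1,2,5]
H [1,2,5]
H [1,2,5]
F [4,2,5]
F [4,3,5]
F [4,3,1]
F [5,3,1]
F [5,2,1]
H [5,2,1]
H [5,2,1]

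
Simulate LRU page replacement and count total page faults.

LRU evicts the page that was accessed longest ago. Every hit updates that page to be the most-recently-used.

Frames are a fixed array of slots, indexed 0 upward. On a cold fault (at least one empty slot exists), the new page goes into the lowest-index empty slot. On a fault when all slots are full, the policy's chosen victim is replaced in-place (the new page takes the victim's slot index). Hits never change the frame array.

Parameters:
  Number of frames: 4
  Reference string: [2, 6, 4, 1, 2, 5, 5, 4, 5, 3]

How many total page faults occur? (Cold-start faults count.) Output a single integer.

Answer: 6

Derivation:
Step 0: ref 2 → FAULT, frames=[2,-,-,-]
Step 1: ref 6 → FAULT, frames=[2,6,-,-]
Step 2: ref 4 → FAULT, frames=[2,6,4,-]
Step 3: ref 1 → FAULT, frames=[2,6,4,1]
Step 4: ref 2 → HIT, frames=[2,6,4,1]
Step 5: ref 5 → FAULT (evict 6), frames=[2,5,4,1]
Step 6: ref 5 → HIT, frames=[2,5,4,1]
Step 7: ref 4 → HIT, frames=[2,5,4,1]
Step 8: ref 5 → HIT, frames=[2,5,4,1]
Step 9: ref 3 → FAULT (evict 1), frames=[2,5,4,3]
Total faults: 6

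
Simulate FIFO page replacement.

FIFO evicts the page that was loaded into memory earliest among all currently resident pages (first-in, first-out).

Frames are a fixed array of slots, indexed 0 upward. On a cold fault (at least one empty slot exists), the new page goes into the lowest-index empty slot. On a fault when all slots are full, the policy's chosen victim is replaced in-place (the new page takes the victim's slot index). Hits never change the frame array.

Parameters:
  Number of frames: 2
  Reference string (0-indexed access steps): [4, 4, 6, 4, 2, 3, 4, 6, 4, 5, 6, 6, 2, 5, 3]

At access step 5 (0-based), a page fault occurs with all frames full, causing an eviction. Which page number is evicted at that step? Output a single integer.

Step 0: ref 4 -> FAULT, frames=[4,-]
Step 1: ref 4 -> HIT, frames=[4,-]
Step 2: ref 6 -> FAULT, frames=[4,6]
Step 3: ref 4 -> HIT, frames=[4,6]
Step 4: ref 2 -> FAULT, evict 4, frames=[2,6]
Step 5: ref 3 -> FAULT, evict 6, frames=[2,3]
At step 5: evicted page 6

Answer: 6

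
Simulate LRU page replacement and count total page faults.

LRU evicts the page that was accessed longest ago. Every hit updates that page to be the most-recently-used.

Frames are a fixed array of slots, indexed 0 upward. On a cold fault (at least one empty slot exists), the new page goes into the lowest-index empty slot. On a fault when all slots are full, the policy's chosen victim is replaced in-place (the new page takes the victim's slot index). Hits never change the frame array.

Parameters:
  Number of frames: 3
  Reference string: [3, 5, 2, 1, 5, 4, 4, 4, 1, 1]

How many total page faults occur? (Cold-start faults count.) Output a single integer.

Answer: 5

Derivation:
Step 0: ref 3 → FAULT, frames=[3,-,-]
Step 1: ref 5 → FAULT, frames=[3,5,-]
Step 2: ref 2 → FAULT, frames=[3,5,2]
Step 3: ref 1 → FAULT (evict 3), frames=[1,5,2]
Step 4: ref 5 → HIT, frames=[1,5,2]
Step 5: ref 4 → FAULT (evict 2), frames=[1,5,4]
Step 6: ref 4 → HIT, frames=[1,5,4]
Step 7: ref 4 → HIT, frames=[1,5,4]
Step 8: ref 1 → HIT, frames=[1,5,4]
Step 9: ref 1 → HIT, frames=[1,5,4]
Total faults: 5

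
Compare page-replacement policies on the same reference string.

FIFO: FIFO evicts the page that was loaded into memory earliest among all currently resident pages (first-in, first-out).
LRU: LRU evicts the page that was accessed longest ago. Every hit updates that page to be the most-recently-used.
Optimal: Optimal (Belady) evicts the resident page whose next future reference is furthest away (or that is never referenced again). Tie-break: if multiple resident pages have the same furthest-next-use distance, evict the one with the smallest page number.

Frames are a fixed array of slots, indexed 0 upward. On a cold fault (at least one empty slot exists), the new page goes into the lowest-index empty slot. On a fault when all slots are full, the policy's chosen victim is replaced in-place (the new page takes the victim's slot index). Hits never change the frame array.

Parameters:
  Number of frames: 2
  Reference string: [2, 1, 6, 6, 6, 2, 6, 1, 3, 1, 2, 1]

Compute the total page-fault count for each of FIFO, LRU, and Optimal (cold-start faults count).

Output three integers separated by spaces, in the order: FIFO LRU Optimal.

--- FIFO ---
  step 0: ref 2 -> FAULT, frames=[2,-] (faults so far: 1)
  step 1: ref 1 -> FAULT, frames=[2,1] (faults so far: 2)
  step 2: ref 6 -> FAULT, evict 2, frames=[6,1] (faults so far: 3)
  step 3: ref 6 -> HIT, frames=[6,1] (faults so far: 3)
  step 4: ref 6 -> HIT, frames=[6,1] (faults so far: 3)
  step 5: ref 2 -> FAULT, evict 1, frames=[6,2] (faults so far: 4)
  step 6: ref 6 -> HIT, frames=[6,2] (faults so far: 4)
  step 7: ref 1 -> FAULT, evict 6, frames=[1,2] (faults so far: 5)
  step 8: ref 3 -> FAULT, evict 2, frames=[1,3] (faults so far: 6)
  step 9: ref 1 -> HIT, frames=[1,3] (faults so far: 6)
  step 10: ref 2 -> FAULT, evict 1, frames=[2,3] (faults so far: 7)
  step 11: ref 1 -> FAULT, evict 3, frames=[2,1] (faults so far: 8)
  FIFO total faults: 8
--- LRU ---
  step 0: ref 2 -> FAULT, frames=[2,-] (faults so far: 1)
  step 1: ref 1 -> FAULT, frames=[2,1] (faults so far: 2)
  step 2: ref 6 -> FAULT, evict 2, frames=[6,1] (faults so far: 3)
  step 3: ref 6 -> HIT, frames=[6,1] (faults so far: 3)
  step 4: ref 6 -> HIT, frames=[6,1] (faults so far: 3)
  step 5: ref 2 -> FAULT, evict 1, frames=[6,2] (faults so far: 4)
  step 6: ref 6 -> HIT, frames=[6,2] (faults so far: 4)
  step 7: ref 1 -> FAULT, evict 2, frames=[6,1] (faults so far: 5)
  step 8: ref 3 -> FAULT, evict 6, frames=[3,1] (faults so far: 6)
  step 9: ref 1 -> HIT, frames=[3,1] (faults so far: 6)
  step 10: ref 2 -> FAULT, evict 3, frames=[2,1] (faults so far: 7)
  step 11: ref 1 -> HIT, frames=[2,1] (faults so far: 7)
  LRU total faults: 7
--- Optimal ---
  step 0: ref 2 -> FAULT, frames=[2,-] (faults so far: 1)
  step 1: ref 1 -> FAULT, frames=[2,1] (faults so far: 2)
  step 2: ref 6 -> FAULT, evict 1, frames=[2,6] (faults so far: 3)
  step 3: ref 6 -> HIT, frames=[2,6] (faults so far: 3)
  step 4: ref 6 -> HIT, frames=[2,6] (faults so far: 3)
  step 5: ref 2 -> HIT, frames=[2,6] (faults so far: 3)
  step 6: ref 6 -> HIT, frames=[2,6] (faults so far: 3)
  step 7: ref 1 -> FAULT, evict 6, frames=[2,1] (faults so far: 4)
  step 8: ref 3 -> FAULT, evict 2, frames=[3,1] (faults so far: 5)
  step 9: ref 1 -> HIT, frames=[3,1] (faults so far: 5)
  step 10: ref 2 -> FAULT, evict 3, frames=[2,1] (faults so far: 6)
  step 11: ref 1 -> HIT, frames=[2,1] (faults so far: 6)
  Optimal total faults: 6

Answer: 8 7 6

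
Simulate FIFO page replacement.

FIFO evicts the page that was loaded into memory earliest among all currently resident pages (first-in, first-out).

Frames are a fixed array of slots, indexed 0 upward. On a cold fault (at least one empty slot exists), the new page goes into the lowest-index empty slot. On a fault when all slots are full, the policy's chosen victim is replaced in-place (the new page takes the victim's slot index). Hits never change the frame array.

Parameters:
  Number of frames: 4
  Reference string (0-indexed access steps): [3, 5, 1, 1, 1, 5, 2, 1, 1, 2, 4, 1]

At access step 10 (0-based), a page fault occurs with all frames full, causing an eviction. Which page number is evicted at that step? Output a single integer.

Step 0: ref 3 -> FAULT, frames=[3,-,-,-]
Step 1: ref 5 -> FAULT, frames=[3,5,-,-]
Step 2: ref 1 -> FAULT, frames=[3,5,1,-]
Step 3: ref 1 -> HIT, frames=[3,5,1,-]
Step 4: ref 1 -> HIT, frames=[3,5,1,-]
Step 5: ref 5 -> HIT, frames=[3,5,1,-]
Step 6: ref 2 -> FAULT, frames=[3,5,1,2]
Step 7: ref 1 -> HIT, frames=[3,5,1,2]
Step 8: ref 1 -> HIT, frames=[3,5,1,2]
Step 9: ref 2 -> HIT, frames=[3,5,1,2]
Step 10: ref 4 -> FAULT, evict 3, frames=[4,5,1,2]
At step 10: evicted page 3

Answer: 3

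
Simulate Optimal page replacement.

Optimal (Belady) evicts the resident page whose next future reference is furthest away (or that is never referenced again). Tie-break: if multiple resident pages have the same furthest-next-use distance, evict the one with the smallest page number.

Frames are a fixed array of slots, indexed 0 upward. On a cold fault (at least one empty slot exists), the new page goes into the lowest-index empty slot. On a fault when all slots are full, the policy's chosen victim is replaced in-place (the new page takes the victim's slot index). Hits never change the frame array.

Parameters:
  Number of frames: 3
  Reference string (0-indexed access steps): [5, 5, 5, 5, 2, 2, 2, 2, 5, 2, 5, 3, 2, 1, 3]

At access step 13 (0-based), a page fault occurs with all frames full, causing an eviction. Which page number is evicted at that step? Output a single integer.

Step 0: ref 5 -> FAULT, frames=[5,-,-]
Step 1: ref 5 -> HIT, frames=[5,-,-]
Step 2: ref 5 -> HIT, frames=[5,-,-]
Step 3: ref 5 -> HIT, frames=[5,-,-]
Step 4: ref 2 -> FAULT, frames=[5,2,-]
Step 5: ref 2 -> HIT, frames=[5,2,-]
Step 6: ref 2 -> HIT, frames=[5,2,-]
Step 7: ref 2 -> HIT, frames=[5,2,-]
Step 8: ref 5 -> HIT, frames=[5,2,-]
Step 9: ref 2 -> HIT, frames=[5,2,-]
Step 10: ref 5 -> HIT, frames=[5,2,-]
Step 11: ref 3 -> FAULT, frames=[5,2,3]
Step 12: ref 2 -> HIT, frames=[5,2,3]
Step 13: ref 1 -> FAULT, evict 2, frames=[5,1,3]
At step 13: evicted page 2

Answer: 2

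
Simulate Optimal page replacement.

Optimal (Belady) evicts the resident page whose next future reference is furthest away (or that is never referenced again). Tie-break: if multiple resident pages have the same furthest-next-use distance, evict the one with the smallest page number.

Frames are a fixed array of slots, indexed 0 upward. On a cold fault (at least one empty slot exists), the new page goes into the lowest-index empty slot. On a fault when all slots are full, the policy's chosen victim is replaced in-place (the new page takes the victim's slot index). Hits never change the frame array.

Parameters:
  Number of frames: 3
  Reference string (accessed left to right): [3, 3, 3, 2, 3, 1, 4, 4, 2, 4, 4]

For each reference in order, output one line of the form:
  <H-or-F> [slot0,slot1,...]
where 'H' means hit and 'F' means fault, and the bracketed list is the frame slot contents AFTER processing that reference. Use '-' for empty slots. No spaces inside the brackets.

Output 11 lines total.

F [3,-,-]
H [3,-,-]
H [3,-,-]
F [3,2,-]
H [3,2,-]
F [3,2,1]
F [3,2,4]
H [3,2,4]
H [3,2,4]
H [3,2,4]
H [3,2,4]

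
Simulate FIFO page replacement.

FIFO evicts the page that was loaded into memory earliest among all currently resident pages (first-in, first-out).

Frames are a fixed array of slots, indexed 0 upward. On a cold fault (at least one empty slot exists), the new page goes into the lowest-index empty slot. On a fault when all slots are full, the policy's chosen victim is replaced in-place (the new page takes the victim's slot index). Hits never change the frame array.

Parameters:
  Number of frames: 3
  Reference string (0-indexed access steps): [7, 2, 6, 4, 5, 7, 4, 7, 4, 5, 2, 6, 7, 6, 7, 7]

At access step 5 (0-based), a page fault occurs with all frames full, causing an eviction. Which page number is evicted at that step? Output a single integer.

Step 0: ref 7 -> FAULT, frames=[7,-,-]
Step 1: ref 2 -> FAULT, frames=[7,2,-]
Step 2: ref 6 -> FAULT, frames=[7,2,6]
Step 3: ref 4 -> FAULT, evict 7, frames=[4,2,6]
Step 4: ref 5 -> FAULT, evict 2, frames=[4,5,6]
Step 5: ref 7 -> FAULT, evict 6, frames=[4,5,7]
At step 5: evicted page 6

Answer: 6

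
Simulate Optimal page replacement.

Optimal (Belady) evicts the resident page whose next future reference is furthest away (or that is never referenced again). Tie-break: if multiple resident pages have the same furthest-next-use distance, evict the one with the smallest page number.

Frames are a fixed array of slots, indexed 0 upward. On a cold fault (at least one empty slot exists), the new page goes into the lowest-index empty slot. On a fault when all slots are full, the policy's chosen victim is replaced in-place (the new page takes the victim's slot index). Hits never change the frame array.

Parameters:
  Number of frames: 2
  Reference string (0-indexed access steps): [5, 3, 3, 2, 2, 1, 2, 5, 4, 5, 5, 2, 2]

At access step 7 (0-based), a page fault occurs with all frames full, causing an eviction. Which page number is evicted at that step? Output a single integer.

Step 0: ref 5 -> FAULT, frames=[5,-]
Step 1: ref 3 -> FAULT, frames=[5,3]
Step 2: ref 3 -> HIT, frames=[5,3]
Step 3: ref 2 -> FAULT, evict 3, frames=[5,2]
Step 4: ref 2 -> HIT, frames=[5,2]
Step 5: ref 1 -> FAULT, evict 5, frames=[1,2]
Step 6: ref 2 -> HIT, frames=[1,2]
Step 7: ref 5 -> FAULT, evict 1, frames=[5,2]
At step 7: evicted page 1

Answer: 1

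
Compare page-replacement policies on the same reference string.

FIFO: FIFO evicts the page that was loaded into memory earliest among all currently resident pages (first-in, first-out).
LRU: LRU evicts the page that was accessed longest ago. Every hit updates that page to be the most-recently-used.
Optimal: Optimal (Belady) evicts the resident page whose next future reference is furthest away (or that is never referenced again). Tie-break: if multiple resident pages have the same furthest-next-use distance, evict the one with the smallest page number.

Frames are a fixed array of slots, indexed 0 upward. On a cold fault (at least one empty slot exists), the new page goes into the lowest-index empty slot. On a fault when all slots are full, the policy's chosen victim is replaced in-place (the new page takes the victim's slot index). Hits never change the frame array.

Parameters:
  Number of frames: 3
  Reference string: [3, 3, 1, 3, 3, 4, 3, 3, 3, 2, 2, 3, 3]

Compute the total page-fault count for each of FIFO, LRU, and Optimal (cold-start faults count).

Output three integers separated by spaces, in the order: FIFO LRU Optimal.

--- FIFO ---
  step 0: ref 3 -> FAULT, frames=[3,-,-] (faults so far: 1)
  step 1: ref 3 -> HIT, frames=[3,-,-] (faults so far: 1)
  step 2: ref 1 -> FAULT, frames=[3,1,-] (faults so far: 2)
  step 3: ref 3 -> HIT, frames=[3,1,-] (faults so far: 2)
  step 4: ref 3 -> HIT, frames=[3,1,-] (faults so far: 2)
  step 5: ref 4 -> FAULT, frames=[3,1,4] (faults so far: 3)
  step 6: ref 3 -> HIT, frames=[3,1,4] (faults so far: 3)
  step 7: ref 3 -> HIT, frames=[3,1,4] (faults so far: 3)
  step 8: ref 3 -> HIT, frames=[3,1,4] (faults so far: 3)
  step 9: ref 2 -> FAULT, evict 3, frames=[2,1,4] (faults so far: 4)
  step 10: ref 2 -> HIT, frames=[2,1,4] (faults so far: 4)
  step 11: ref 3 -> FAULT, evict 1, frames=[2,3,4] (faults so far: 5)
  step 12: ref 3 -> HIT, frames=[2,3,4] (faults so far: 5)
  FIFO total faults: 5
--- LRU ---
  step 0: ref 3 -> FAULT, frames=[3,-,-] (faults so far: 1)
  step 1: ref 3 -> HIT, frames=[3,-,-] (faults so far: 1)
  step 2: ref 1 -> FAULT, frames=[3,1,-] (faults so far: 2)
  step 3: ref 3 -> HIT, frames=[3,1,-] (faults so far: 2)
  step 4: ref 3 -> HIT, frames=[3,1,-] (faults so far: 2)
  step 5: ref 4 -> FAULT, frames=[3,1,4] (faults so far: 3)
  step 6: ref 3 -> HIT, frames=[3,1,4] (faults so far: 3)
  step 7: ref 3 -> HIT, frames=[3,1,4] (faults so far: 3)
  step 8: ref 3 -> HIT, frames=[3,1,4] (faults so far: 3)
  step 9: ref 2 -> FAULT, evict 1, frames=[3,2,4] (faults so far: 4)
  step 10: ref 2 -> HIT, frames=[3,2,4] (faults so far: 4)
  step 11: ref 3 -> HIT, frames=[3,2,4] (faults so far: 4)
  step 12: ref 3 -> HIT, frames=[3,2,4] (faults so far: 4)
  LRU total faults: 4
--- Optimal ---
  step 0: ref 3 -> FAULT, frames=[3,-,-] (faults so far: 1)
  step 1: ref 3 -> HIT, frames=[3,-,-] (faults so far: 1)
  step 2: ref 1 -> FAULT, frames=[3,1,-] (faults so far: 2)
  step 3: ref 3 -> HIT, frames=[3,1,-] (faults so far: 2)
  step 4: ref 3 -> HIT, frames=[3,1,-] (faults so far: 2)
  step 5: ref 4 -> FAULT, frames=[3,1,4] (faults so far: 3)
  step 6: ref 3 -> HIT, frames=[3,1,4] (faults so far: 3)
  step 7: ref 3 -> HIT, frames=[3,1,4] (faults so far: 3)
  step 8: ref 3 -> HIT, frames=[3,1,4] (faults so far: 3)
  step 9: ref 2 -> FAULT, evict 1, frames=[3,2,4] (faults so far: 4)
  step 10: ref 2 -> HIT, frames=[3,2,4] (faults so far: 4)
  step 11: ref 3 -> HIT, frames=[3,2,4] (faults so far: 4)
  step 12: ref 3 -> HIT, frames=[3,2,4] (faults so far: 4)
  Optimal total faults: 4

Answer: 5 4 4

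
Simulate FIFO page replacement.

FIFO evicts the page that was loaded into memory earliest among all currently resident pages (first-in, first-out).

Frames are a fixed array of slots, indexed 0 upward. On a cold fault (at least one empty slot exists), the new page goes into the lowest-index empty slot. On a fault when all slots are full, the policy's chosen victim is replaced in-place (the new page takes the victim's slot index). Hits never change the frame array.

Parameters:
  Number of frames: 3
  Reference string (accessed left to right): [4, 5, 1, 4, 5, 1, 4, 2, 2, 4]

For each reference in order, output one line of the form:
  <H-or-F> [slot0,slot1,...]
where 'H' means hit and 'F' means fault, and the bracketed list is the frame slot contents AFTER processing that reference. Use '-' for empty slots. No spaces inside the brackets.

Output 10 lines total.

F [4,-,-]
F [4,5,-]
F [4,5,1]
H [4,5,1]
H [4,5,1]
H [4,5,1]
H [4,5,1]
F [2,5,1]
H [2,5,1]
F [2,4,1]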